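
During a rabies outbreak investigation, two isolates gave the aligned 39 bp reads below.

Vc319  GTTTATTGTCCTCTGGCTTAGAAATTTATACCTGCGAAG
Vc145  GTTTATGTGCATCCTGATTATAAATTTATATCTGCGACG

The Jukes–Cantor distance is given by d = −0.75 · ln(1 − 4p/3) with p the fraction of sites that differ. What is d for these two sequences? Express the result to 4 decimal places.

Mismatches occur at site 7 (T↔G), site 8 (G↔T), site 9 (T↔G), site 11 (C↔A), site 14 (T↔C), site 15 (G↔T), site 17 (C↔A), site 21 (G↔T), site 31 (C↔T), site 38 (A↔C).
p = 10/39 = 0.256410.
d = −0.75 · ln(1 − (4/3)·0.256410) = −0.75 · ln(0.658120) = −0.75 · (-0.418368) = 0.3138.

0.3138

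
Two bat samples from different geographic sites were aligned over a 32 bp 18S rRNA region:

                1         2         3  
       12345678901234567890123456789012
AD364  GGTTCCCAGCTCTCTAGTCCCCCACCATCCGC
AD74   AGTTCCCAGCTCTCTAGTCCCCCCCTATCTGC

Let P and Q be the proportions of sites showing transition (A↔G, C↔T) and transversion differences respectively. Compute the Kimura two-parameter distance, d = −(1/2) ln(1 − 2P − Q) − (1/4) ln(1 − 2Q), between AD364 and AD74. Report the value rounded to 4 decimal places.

Mismatches occur at site 1 (G→A, transition), site 24 (A→C, transversion), site 26 (C→T, transition), site 30 (C→T, transition).
Of the 4 differences, 3 transitions and 1 transversion over 32 sites: P = 3/32 = 0.093750, Q = 1/32 = 0.031250.
d = −0.5·ln(0.781250) − 0.25·ln(0.937500) = −0.5·(-0.246860) − 0.25·(-0.064539) = 0.1396.

0.1396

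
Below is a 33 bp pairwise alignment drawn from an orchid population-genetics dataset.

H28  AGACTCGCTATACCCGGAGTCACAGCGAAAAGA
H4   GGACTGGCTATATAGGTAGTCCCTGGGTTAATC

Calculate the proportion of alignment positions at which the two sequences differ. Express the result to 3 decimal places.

The sequences differ at positions 1 (A/G), 6 (C/G), 13 (C/T), 14 (C/A), 15 (C/G), 17 (G/T), 22 (A/C), 24 (A/T), 26 (C/G), 28 (A/T), 29 (A/T), 32 (G/T), 33 (A/C).
There are 13 differences over 33 sites, so p = 13/33 = 0.394.

0.394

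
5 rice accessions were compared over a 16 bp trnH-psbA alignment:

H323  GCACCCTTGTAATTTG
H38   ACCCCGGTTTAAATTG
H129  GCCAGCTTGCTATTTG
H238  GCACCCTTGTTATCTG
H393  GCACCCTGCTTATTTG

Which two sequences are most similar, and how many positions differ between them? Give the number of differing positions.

Pairwise Hamming distances:
  H323 vs H38: 6
  H323 vs H129: 5
  H323 vs H238: 2
  H323 vs H393: 3
  H38 vs H129: 9
  H38 vs H238: 8
  H38 vs H393: 8
  H129 vs H238: 5
  H129 vs H393: 6
  H238 vs H393: 3
The smallest is 2, between H323 and H238.

2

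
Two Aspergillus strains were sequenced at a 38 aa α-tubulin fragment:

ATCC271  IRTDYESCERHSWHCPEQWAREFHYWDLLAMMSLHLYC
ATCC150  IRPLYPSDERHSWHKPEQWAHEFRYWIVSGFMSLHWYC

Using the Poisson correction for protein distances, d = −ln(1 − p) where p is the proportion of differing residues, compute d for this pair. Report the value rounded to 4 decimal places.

0.4187

Mismatches occur at site 3 (T/P), site 4 (D/L), site 6 (E/P), site 8 (C/D), site 15 (C/K), site 21 (R/H), site 24 (H/R), site 27 (D/I), site 28 (L/V), site 29 (L/S), site 30 (A/G), site 31 (M/F), site 36 (L/W).
p = 13/38 = 0.342105.
d = −ln(1 − 0.342105) = −ln(0.657895) = 0.4187.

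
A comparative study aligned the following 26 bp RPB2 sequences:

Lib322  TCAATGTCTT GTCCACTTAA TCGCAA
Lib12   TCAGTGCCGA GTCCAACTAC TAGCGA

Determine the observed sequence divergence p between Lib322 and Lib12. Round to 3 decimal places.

0.346

The sequences differ at positions 4 (A/G), 7 (T/C), 9 (T/G), 10 (T/A), 16 (C/A), 17 (T/C), 20 (A/C), 22 (C/A), 25 (A/G).
There are 9 differences over 26 sites, so p = 9/26 = 0.346.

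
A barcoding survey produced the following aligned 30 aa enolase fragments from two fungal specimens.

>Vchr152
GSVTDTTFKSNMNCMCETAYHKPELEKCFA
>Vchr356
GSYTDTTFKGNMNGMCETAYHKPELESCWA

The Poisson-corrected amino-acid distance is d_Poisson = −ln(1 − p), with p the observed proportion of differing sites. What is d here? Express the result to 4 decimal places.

0.1823

The sequences differ at positions 3 (V/Y), 10 (S/G), 14 (C/G), 27 (K/S), 29 (F/W).
p = 5/30 = 0.166667.
d = −ln(1 − 0.166667) = −ln(0.833333) = 0.1823.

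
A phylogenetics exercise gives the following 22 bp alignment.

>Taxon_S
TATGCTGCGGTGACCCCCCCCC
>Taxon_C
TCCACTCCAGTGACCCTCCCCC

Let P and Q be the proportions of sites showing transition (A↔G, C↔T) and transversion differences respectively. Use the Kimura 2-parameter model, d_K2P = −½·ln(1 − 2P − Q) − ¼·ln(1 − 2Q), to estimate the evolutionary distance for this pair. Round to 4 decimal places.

0.3532

Mismatches occur at site 2 (A↔C, transversion), site 3 (T↔C, transition), site 4 (G↔A, transition), site 7 (G↔C, transversion), site 9 (G↔A, transition), site 17 (C↔T, transition).
Of the 6 differences, 4 transitions and 2 transversions over 22 sites: P = 4/22 = 0.181818, Q = 2/22 = 0.090909.
d = −0.5·ln(0.545455) − 0.25·ln(0.818182) = −0.5·(-0.606135) − 0.25·(-0.200670) = 0.3532.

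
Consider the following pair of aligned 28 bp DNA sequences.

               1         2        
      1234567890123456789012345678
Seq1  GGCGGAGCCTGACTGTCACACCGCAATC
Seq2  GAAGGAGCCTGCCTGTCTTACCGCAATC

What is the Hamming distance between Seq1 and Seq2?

Mismatches occur at site 2 (G→A), site 3 (C→A), site 12 (A→C), site 18 (A→T), site 19 (C→T).
That gives 5 mismatches out of 28 aligned sites, so the Hamming distance is 5.

5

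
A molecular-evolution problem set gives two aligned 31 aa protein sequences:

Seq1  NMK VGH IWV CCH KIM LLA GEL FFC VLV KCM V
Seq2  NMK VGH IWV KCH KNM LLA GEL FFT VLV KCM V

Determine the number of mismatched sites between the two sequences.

Differing sites — 10:C/K; 14:I/N; 24:C/T.
That gives 3 mismatches out of 31 aligned sites, so the Hamming distance is 3.

3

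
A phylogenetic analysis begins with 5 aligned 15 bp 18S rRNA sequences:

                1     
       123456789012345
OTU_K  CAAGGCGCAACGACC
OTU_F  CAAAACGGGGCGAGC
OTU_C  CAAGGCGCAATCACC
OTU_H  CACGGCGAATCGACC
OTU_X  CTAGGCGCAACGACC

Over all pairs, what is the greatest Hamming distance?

Pairwise Hamming distances:
  OTU_K vs OTU_F: 6
  OTU_K vs OTU_C: 2
  OTU_K vs OTU_H: 3
  OTU_K vs OTU_X: 1
  OTU_F vs OTU_C: 8
  OTU_F vs OTU_H: 7
  OTU_F vs OTU_X: 7
  OTU_C vs OTU_H: 5
  OTU_C vs OTU_X: 3
  OTU_H vs OTU_X: 4
The largest is 8, between OTU_F and OTU_C.

8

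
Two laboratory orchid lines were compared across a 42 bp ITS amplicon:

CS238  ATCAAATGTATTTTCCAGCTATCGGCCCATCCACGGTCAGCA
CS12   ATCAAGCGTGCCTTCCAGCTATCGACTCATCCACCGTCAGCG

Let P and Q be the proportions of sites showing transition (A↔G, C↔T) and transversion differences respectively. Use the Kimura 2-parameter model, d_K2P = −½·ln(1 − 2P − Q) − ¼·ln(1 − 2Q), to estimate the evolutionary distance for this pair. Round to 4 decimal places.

The sequences differ at positions 6 (A/G, transition), 7 (T/C, transition), 10 (A/G, transition), 11 (T/C, transition), 12 (T/C, transition), 25 (G/A, transition), 27 (C/T, transition), 35 (G/C, transversion), 42 (A/G, transition).
Of the 9 differences, 8 transitions and 1 transversion over 42 sites: P = 8/42 = 0.190476, Q = 1/42 = 0.023810.
d = −0.5·ln(0.595238) − 0.25·ln(0.952380) = −0.5·(-0.518794) − 0.25·(-0.048791) = 0.2716.

0.2716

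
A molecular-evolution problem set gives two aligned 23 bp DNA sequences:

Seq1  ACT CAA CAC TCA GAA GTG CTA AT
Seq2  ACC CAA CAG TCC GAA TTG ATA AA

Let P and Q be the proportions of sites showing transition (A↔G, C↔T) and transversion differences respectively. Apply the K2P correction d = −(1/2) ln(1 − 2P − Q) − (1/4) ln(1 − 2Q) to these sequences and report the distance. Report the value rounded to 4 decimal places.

0.3241

Mismatches occur at site 3 (T/C, transition), site 9 (C/G, transversion), site 12 (A/C, transversion), site 16 (G/T, transversion), site 19 (C/A, transversion), site 23 (T/A, transversion).
Of the 6 differences, 1 transition and 5 transversions over 23 sites: P = 1/23 = 0.043478, Q = 5/23 = 0.217391.
d = −0.5·ln(0.695653) − 0.25·ln(0.565218) = −0.5·(-0.362904) − 0.25·(-0.570544) = 0.3241.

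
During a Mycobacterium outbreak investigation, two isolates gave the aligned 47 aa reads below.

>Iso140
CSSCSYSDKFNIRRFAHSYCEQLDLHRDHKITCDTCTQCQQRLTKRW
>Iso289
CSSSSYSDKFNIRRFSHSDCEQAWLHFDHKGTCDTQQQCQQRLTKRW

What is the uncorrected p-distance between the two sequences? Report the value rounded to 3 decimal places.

Differing sites — 4:C/S; 16:A/S; 19:Y/D; 23:L/A; 24:D/W; 27:R/F; 31:I/G; 36:C/Q; 37:T/Q.
There are 9 differences over 47 sites, so p = 9/47 = 0.191.

0.191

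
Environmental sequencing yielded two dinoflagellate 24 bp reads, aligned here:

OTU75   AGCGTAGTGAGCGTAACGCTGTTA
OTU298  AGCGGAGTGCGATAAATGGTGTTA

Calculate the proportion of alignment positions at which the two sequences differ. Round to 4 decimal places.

0.2917

The sequences differ at positions 5 (T/G), 10 (A/C), 12 (C/A), 13 (G/T), 14 (T/A), 17 (C/T), 19 (C/G).
There are 7 differences over 24 sites, so p = 7/24 = 0.2917.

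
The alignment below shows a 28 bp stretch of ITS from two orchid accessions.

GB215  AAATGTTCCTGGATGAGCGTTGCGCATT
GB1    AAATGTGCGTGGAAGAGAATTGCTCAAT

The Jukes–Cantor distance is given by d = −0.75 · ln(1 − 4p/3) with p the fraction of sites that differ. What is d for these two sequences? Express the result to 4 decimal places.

0.3041

The sequences differ at positions 7 (T/G), 9 (C/G), 14 (T/A), 18 (C/A), 19 (G/A), 24 (G/T), 27 (T/A).
p = 7/28 = 0.250000.
d = −0.75 · ln(1 − (4/3)·0.250000) = −0.75 · ln(0.666667) = −0.75 · (-0.405465) = 0.3041.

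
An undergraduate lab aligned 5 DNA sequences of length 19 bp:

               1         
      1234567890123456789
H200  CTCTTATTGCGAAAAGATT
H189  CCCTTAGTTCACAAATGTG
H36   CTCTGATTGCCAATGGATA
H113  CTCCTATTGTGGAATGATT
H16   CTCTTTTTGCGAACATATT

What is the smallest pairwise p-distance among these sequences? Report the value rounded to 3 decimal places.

Pairwise Hamming distances:
  H200 vs H189: 8
  H200 vs H36: 5
  H200 vs H113: 4
  H200 vs H16: 3
  H189 vs H36: 11
  H189 vs H113: 11
  H189 vs H16: 9
  H36 vs H113: 8
  H36 vs H16: 7
  H113 vs H16: 7
The smallest is 3 mismatches, between H200 and H16; p = 3/19 = 0.158.

0.158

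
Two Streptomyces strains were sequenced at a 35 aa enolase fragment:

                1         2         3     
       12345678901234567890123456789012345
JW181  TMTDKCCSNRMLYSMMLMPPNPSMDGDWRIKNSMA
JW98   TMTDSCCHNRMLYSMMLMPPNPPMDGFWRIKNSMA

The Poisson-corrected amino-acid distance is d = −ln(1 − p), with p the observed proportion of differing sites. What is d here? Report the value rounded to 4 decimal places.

The sequences differ at positions 5 (K/S), 8 (S/H), 23 (S/P), 27 (D/F).
p = 4/35 = 0.114286.
d = −ln(1 − 0.114286) = −ln(0.885714) = 0.1214.

0.1214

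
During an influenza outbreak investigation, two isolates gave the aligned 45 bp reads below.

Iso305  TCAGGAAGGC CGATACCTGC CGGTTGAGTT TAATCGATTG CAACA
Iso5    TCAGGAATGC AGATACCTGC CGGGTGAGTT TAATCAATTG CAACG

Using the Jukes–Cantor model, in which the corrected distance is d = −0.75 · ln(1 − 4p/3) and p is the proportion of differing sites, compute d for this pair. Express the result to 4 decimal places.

0.1203

Differing sites — 8:G/T; 11:C/A; 24:T/G; 36:G/A; 45:A/G.
p = 5/45 = 0.111111.
d = −0.75 · ln(1 − (4/3)·0.111111) = −0.75 · ln(0.851852) = −0.75 · (-0.160342) = 0.1203.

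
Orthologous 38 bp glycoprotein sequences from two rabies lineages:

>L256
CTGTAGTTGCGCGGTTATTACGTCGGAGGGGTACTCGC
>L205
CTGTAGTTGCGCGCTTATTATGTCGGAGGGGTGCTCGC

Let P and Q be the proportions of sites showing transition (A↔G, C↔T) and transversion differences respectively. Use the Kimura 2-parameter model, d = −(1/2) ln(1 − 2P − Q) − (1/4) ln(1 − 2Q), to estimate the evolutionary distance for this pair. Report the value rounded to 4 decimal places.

0.0841

Mismatches occur at site 14 (G↔C, transversion), site 21 (C↔T, transition), site 33 (A↔G, transition).
Of the 3 differences, 2 transitions and 1 transversion over 38 sites: P = 2/38 = 0.052632, Q = 1/38 = 0.026316.
d = −0.5·ln(0.868420) − 0.25·ln(0.947368) = −0.5·(-0.141080) − 0.25·(-0.054068) = 0.0841.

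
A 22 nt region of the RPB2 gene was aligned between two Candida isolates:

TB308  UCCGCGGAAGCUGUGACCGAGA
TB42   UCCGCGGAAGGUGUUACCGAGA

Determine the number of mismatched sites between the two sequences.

2

The sequences differ at positions 11 (C/G), 15 (G/U).
That gives 2 mismatches out of 22 aligned sites, so the Hamming distance is 2.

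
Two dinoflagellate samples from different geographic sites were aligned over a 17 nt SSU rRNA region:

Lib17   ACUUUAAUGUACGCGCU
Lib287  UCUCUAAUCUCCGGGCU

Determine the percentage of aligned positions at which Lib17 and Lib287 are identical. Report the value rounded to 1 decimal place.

70.6%

Mismatches occur at site 1 (A/U), site 4 (U/C), site 9 (G/C), site 11 (A/C), site 14 (C/G).
12 of the 17 sites match, so the percent identity is 12/17 × 100 = 70.6%.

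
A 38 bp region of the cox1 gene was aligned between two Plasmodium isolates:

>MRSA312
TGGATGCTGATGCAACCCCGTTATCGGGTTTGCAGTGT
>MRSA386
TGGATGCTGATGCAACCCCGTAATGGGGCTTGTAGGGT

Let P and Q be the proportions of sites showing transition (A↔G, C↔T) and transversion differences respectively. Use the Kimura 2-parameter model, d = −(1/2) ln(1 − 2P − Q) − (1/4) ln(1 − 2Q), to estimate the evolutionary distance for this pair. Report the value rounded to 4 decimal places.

Mismatches occur at site 22 (T→A, transversion), site 25 (C→G, transversion), site 29 (T→C, transition), site 33 (C→T, transition), site 36 (T→G, transversion).
Of the 5 differences, 2 transitions and 3 transversions over 38 sites: P = 2/38 = 0.052632, Q = 3/38 = 0.078947.
d = −0.5·ln(0.815789) − 0.25·ln(0.842106) = −0.5·(-0.203600) − 0.25·(-0.171849) = 0.1448.

0.1448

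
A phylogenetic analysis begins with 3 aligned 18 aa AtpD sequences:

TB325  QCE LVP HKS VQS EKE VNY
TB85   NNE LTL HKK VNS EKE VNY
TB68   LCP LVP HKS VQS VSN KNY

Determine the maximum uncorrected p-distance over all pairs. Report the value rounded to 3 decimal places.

Pairwise Hamming distances:
  TB325 vs TB85: 6
  TB325 vs TB68: 6
  TB85 vs TB68: 11
The largest is 11 mismatches, between TB85 and TB68; p = 11/18 = 0.611.

0.611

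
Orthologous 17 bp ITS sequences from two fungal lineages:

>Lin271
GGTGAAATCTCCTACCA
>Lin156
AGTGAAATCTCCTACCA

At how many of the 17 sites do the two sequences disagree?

The sequences differ at position 1 (G/A).
That gives 1 mismatch out of 17 aligned sites, so the Hamming distance is 1.

1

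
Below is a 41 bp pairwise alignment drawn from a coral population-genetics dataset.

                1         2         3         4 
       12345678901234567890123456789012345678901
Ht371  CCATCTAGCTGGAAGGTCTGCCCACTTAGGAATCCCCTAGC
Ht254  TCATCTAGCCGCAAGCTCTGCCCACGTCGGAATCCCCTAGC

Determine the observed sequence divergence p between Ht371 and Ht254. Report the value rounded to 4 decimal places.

The sequences differ at positions 1 (C/T), 10 (T/C), 12 (G/C), 16 (G/C), 26 (T/G), 28 (A/C).
There are 6 differences over 41 sites, so p = 6/41 = 0.1463.

0.1463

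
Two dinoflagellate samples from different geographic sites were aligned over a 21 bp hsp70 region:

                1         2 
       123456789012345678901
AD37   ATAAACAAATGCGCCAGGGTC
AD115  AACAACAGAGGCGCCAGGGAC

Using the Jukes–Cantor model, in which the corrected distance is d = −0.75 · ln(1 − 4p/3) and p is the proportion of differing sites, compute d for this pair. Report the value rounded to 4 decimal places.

0.2865

Differing sites — 2:T/A; 3:A/C; 8:A/G; 10:T/G; 20:T/A.
p = 5/21 = 0.238095.
d = −0.75 · ln(1 − (4/3)·0.238095) = −0.75 · ln(0.682540) = −0.75 · (-0.381934) = 0.2865.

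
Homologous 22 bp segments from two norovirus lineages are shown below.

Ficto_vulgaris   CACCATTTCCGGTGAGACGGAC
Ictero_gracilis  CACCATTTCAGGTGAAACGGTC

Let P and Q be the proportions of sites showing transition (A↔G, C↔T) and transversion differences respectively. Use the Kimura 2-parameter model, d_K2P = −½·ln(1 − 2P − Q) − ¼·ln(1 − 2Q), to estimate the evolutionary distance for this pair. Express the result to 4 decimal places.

0.1505

Differing sites — 10:C/A (Tv); 16:G/A (Ti); 21:A/T (Tv).
Of the 3 differences, 1 transition and 2 transversions over 22 sites: P = 1/22 = 0.045455, Q = 2/22 = 0.090909.
d = −0.5·ln(0.818181) − 0.25·ln(0.818182) = −0.5·(-0.200672) − 0.25·(-0.200670) = 0.1505.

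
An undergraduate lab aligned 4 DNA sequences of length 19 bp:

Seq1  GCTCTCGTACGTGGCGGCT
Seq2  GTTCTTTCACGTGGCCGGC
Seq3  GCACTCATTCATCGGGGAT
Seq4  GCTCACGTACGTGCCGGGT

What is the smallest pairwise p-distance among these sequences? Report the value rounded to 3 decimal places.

0.158

Pairwise Hamming distances:
  Seq1 vs Seq2: 7
  Seq1 vs Seq3: 7
  Seq1 vs Seq4: 3
  Seq2 vs Seq3: 12
  Seq2 vs Seq4: 8
  Seq3 vs Seq4: 9
The smallest is 3 mismatches, between Seq1 and Seq4; p = 3/19 = 0.158.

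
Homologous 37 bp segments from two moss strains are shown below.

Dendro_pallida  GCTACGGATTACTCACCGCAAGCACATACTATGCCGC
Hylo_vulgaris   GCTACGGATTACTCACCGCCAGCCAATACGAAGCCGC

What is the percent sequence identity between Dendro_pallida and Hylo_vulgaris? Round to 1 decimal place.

Mismatches occur at site 20 (A→C), site 24 (A→C), site 25 (C→A), site 30 (T→G), site 32 (T→A).
32 of the 37 sites match, so the percent identity is 32/37 × 100 = 86.5%.

86.5%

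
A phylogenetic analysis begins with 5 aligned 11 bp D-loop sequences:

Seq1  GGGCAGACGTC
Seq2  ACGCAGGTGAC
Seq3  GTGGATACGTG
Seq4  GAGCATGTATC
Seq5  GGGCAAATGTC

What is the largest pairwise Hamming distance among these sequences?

Pairwise Hamming distances:
  Seq1 vs Seq2: 5
  Seq1 vs Seq3: 4
  Seq1 vs Seq4: 5
  Seq1 vs Seq5: 2
  Seq2 vs Seq3: 8
  Seq2 vs Seq4: 5
  Seq2 vs Seq5: 5
  Seq3 vs Seq4: 6
  Seq3 vs Seq5: 5
  Seq4 vs Seq5: 4
The largest is 8, between Seq2 and Seq3.

8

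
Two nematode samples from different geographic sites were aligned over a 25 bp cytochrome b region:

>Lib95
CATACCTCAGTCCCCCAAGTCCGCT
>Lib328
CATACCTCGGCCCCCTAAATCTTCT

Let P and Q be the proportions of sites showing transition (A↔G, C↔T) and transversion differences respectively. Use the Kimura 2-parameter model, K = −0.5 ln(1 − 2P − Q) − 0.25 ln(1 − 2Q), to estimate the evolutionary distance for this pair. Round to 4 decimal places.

Differing sites — 9:A/G (Ti); 11:T/C (Ti); 16:C/T (Ti); 19:G/A (Ti); 22:C/T (Ti); 23:G/T (Tv).
Of the 6 differences, 5 transitions and 1 transversion over 25 sites: P = 5/25 = 0.200000, Q = 1/25 = 0.040000.
d = −0.5·ln(0.560000) − 0.25·ln(0.920000) = −0.5·(-0.579818) − 0.25·(-0.083382) = 0.3108.

0.3108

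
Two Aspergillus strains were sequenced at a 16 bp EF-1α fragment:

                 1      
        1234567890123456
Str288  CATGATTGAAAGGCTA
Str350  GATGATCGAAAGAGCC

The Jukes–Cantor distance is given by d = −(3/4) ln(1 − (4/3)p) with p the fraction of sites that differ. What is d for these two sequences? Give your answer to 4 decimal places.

Differing sites — 1:C/G; 7:T/C; 13:G/A; 14:C/G; 15:T/C; 16:A/C.
p = 6/16 = 0.375000.
d = −0.75 · ln(1 − (4/3)·0.375000) = −0.75 · ln(0.500000) = −0.75 · (-0.693147) = 0.5199.

0.5199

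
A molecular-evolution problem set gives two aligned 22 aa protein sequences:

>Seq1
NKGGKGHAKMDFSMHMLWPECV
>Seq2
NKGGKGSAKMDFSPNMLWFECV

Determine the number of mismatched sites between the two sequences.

4

Differing sites — 7:H/S; 14:M/P; 15:H/N; 19:P/F.
That gives 4 mismatches out of 22 aligned sites, so the Hamming distance is 4.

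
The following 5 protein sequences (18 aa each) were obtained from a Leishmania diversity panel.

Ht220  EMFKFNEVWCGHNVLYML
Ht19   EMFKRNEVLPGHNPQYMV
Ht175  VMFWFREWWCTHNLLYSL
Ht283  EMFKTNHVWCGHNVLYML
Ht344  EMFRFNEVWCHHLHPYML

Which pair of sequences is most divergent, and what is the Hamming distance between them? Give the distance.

Pairwise Hamming distances:
  Ht220 vs Ht19: 6
  Ht220 vs Ht175: 7
  Ht220 vs Ht283: 2
  Ht220 vs Ht344: 5
  Ht19 vs Ht175: 12
  Ht19 vs Ht283: 7
  Ht19 vs Ht344: 9
  Ht175 vs Ht283: 9
  Ht175 vs Ht344: 9
  Ht283 vs Ht344: 7
The largest is 12, between Ht19 and Ht175.

12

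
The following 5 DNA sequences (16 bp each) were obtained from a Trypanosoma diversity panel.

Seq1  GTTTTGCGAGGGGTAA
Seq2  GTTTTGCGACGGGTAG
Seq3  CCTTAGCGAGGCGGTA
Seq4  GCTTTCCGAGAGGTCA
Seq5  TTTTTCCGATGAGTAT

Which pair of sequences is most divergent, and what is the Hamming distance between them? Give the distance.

9

Pairwise Hamming distances:
  Seq1 vs Seq2: 2
  Seq1 vs Seq3: 6
  Seq1 vs Seq4: 4
  Seq1 vs Seq5: 5
  Seq2 vs Seq3: 8
  Seq2 vs Seq4: 6
  Seq2 vs Seq5: 5
  Seq3 vs Seq4: 7
  Seq3 vs Seq5: 9
  Seq4 vs Seq5: 7
The largest is 9, between Seq3 and Seq5.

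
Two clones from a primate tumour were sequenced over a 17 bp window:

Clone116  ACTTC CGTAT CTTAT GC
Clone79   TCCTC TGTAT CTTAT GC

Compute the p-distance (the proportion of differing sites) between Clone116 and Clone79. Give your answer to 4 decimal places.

The sequences differ at positions 1 (A/T), 3 (T/C), 6 (C/T).
There are 3 differences over 17 sites, so p = 3/17 = 0.1765.

0.1765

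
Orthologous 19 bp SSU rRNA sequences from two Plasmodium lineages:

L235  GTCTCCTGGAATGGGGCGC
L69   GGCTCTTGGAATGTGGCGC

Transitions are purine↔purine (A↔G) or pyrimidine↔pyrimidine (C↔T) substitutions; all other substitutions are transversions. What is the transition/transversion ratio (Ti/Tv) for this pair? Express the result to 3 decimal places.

0.500

Mismatches occur at site 2 (T→G, transversion), site 6 (C→T, transition), site 14 (G→T, transversion).
Of the 3 differences, 1 transition and 2 transversions, so Ti/Tv = 1/2 = 0.500.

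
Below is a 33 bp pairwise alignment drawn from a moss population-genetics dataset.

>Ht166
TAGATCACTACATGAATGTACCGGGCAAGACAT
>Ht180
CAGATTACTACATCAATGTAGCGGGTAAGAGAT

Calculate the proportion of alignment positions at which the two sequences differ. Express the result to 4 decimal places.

0.1818

The sequences differ at positions 1 (T/C), 6 (C/T), 14 (G/C), 21 (C/G), 26 (C/T), 31 (C/G).
There are 6 differences over 33 sites, so p = 6/33 = 0.1818.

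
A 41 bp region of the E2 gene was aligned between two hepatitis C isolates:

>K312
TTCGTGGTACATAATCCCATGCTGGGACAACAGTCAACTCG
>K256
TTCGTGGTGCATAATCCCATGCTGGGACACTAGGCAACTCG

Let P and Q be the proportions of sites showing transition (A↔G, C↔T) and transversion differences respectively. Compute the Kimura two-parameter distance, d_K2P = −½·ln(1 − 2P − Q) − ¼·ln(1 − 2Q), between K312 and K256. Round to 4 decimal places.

0.1048

Differing sites — 9:A/G (Ti); 30:A/C (Tv); 31:C/T (Ti); 34:T/G (Tv).
Of the 4 differences, 2 transitions and 2 transversions over 41 sites: P = 2/41 = 0.048780, Q = 2/41 = 0.048780.
d = −0.5·ln(0.853660) − 0.25·ln(0.902440) = −0.5·(-0.158222) − 0.25·(-0.102653) = 0.1048.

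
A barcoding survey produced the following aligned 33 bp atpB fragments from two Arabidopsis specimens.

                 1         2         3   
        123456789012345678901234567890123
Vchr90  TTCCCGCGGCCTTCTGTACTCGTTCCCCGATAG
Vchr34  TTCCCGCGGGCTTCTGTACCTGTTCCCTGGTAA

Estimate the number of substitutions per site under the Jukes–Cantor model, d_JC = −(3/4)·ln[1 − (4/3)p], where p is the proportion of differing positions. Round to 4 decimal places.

0.2082

Mismatches occur at site 10 (C→G), site 20 (T→C), site 21 (C→T), site 28 (C→T), site 30 (A→G), site 33 (G→A).
p = 6/33 = 0.181818.
d = −0.75 · ln(1 − (4/3)·0.181818) = −0.75 · ln(0.757576) = −0.75 · (-0.277631) = 0.2082.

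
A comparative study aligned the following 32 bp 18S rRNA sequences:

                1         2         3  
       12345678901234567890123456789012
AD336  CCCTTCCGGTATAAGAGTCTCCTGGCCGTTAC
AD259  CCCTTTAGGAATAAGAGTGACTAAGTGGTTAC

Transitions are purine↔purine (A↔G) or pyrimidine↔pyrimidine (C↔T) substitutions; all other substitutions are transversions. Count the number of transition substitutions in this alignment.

4

Differing sites — 6:C/T (Ti); 7:C/A (Tv); 10:T/A (Tv); 19:C/G (Tv); 20:T/A (Tv); 22:C/T (Ti); 23:T/A (Tv); 24:G/A (Ti); 26:C/T (Ti); 27:C/G (Tv).
Of the 10 differences, 4 transitions and 6 transversions, so the answer is 4.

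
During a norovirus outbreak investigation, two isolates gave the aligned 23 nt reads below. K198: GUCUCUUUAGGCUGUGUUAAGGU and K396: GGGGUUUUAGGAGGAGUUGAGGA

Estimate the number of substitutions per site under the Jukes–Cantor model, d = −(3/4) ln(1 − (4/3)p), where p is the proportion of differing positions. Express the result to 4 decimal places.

0.5532

Differing sites — 2:U/G; 3:C/G; 4:U/G; 5:C/U; 12:C/A; 13:U/G; 15:U/A; 19:A/G; 23:U/A.
p = 9/23 = 0.391304.
d = −0.75 · ln(1 − (4/3)·0.391304) = −0.75 · ln(0.478261) = −0.75 · (-0.737599) = 0.5532.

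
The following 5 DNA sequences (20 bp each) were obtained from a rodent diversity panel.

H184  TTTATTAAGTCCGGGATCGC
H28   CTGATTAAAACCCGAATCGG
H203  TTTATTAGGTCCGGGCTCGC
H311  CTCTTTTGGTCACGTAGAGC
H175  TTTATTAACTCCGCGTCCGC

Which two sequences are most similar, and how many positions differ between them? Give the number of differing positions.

Pairwise Hamming distances:
  H184 vs H28: 7
  H184 vs H203: 2
  H184 vs H311: 10
  H184 vs H175: 4
  H28 vs H203: 9
  H28 vs H311: 11
  H28 vs H175: 10
  H203 vs H311: 10
  H203 vs H175: 5
  H311 vs H175: 13
The smallest is 2, between H184 and H203.

2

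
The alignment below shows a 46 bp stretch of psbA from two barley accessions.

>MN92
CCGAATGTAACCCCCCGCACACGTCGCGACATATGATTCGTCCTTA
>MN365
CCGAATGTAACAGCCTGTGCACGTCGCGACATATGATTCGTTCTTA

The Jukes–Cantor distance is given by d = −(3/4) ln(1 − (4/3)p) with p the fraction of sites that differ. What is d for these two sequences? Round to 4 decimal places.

The sequences differ at positions 12 (C/A), 13 (C/G), 16 (C/T), 18 (C/T), 19 (A/G), 42 (C/T).
p = 6/46 = 0.130435.
d = −0.75 · ln(1 − (4/3)·0.130435) = −0.75 · ln(0.826087) = −0.75 · (-0.191055) = 0.1433.

0.1433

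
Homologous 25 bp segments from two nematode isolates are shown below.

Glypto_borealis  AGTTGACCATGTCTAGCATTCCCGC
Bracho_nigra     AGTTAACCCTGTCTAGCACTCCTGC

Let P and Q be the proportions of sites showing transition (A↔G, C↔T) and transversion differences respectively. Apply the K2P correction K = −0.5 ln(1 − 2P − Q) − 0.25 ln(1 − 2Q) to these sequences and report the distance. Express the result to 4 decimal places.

0.1851

Mismatches occur at site 5 (G/A, transition), site 9 (A/C, transversion), site 19 (T/C, transition), site 23 (C/T, transition).
Of the 4 differences, 3 transitions and 1 transversion over 25 sites: P = 3/25 = 0.120000, Q = 1/25 = 0.040000.
d = −0.5·ln(0.720000) − 0.25·ln(0.920000) = −0.5·(-0.328504) − 0.25·(-0.083382) = 0.1851.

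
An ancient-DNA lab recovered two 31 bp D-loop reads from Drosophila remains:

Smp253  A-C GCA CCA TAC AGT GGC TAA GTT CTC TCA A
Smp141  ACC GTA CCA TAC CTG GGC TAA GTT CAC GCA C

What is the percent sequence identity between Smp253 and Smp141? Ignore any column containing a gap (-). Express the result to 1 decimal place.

Excluding the 1 gap column leaves 30 comparable sites.
Mismatches occur at site 5 (C→T), site 13 (A→C), site 14 (G→T), site 15 (T→G), site 26 (T→A), site 28 (T→G), site 31 (A→C).
23 of the 30 comparable sites match, so the percent identity is 23/30 × 100 = 76.7%.

76.7%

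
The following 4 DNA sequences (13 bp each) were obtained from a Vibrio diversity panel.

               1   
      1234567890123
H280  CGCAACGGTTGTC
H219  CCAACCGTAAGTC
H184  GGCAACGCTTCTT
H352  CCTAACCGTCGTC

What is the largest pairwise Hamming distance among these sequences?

Pairwise Hamming distances:
  H280 vs H219: 6
  H280 vs H184: 4
  H280 vs H352: 4
  H219 vs H184: 9
  H219 vs H352: 6
  H184 vs H352: 8
The largest is 9, between H219 and H184.

9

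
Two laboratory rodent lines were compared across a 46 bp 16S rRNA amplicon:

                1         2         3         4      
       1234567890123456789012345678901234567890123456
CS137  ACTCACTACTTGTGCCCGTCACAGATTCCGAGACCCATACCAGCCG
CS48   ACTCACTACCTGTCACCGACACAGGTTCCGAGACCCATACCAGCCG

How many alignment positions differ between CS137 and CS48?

5

The sequences differ at positions 10 (T/C), 14 (G/C), 15 (C/A), 19 (T/A), 25 (A/G).
That gives 5 mismatches out of 46 aligned sites, so the Hamming distance is 5.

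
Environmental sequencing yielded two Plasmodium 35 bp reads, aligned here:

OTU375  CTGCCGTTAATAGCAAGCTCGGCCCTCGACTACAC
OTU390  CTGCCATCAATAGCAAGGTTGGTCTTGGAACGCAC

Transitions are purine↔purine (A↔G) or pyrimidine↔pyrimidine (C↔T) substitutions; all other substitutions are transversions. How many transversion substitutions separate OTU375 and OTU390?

Mismatches occur at site 6 (G/A, transition), site 8 (T/C, transition), site 18 (C/G, transversion), site 20 (C/T, transition), site 23 (C/T, transition), site 25 (C/T, transition), site 27 (C/G, transversion), site 30 (C/A, transversion), site 31 (T/C, transition), site 32 (A/G, transition).
Of the 10 differences, 7 transitions and 3 transversions, so the answer is 3.

3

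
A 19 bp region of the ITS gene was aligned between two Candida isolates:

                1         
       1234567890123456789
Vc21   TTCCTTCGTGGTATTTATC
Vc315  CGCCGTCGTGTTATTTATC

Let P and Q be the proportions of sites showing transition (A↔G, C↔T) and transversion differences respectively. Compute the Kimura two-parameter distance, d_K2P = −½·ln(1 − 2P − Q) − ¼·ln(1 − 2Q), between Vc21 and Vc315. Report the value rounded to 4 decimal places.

The sequences differ at positions 1 (T/C, transition), 2 (T/G, transversion), 5 (T/G, transversion), 11 (G/T, transversion).
Of the 4 differences, 1 transition and 3 transversions over 19 sites: P = 1/19 = 0.052632, Q = 3/19 = 0.157895.
d = −0.5·ln(0.736841) − 0.25·ln(0.684210) = −0.5·(-0.305383) − 0.25·(-0.379490) = 0.2476.

0.2476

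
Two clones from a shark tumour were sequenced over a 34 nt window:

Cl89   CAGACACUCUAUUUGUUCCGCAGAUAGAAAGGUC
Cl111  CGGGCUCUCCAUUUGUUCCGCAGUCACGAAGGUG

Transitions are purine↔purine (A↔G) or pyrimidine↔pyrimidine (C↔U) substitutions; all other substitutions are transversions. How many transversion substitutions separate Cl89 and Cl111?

Differing sites — 2:A/G (Ti); 4:A/G (Ti); 6:A/U (Tv); 10:U/C (Ti); 24:A/U (Tv); 25:U/C (Ti); 27:G/C (Tv); 28:A/G (Ti); 34:C/G (Tv).
Of the 9 differences, 5 transitions and 4 transversions, so the answer is 4.

4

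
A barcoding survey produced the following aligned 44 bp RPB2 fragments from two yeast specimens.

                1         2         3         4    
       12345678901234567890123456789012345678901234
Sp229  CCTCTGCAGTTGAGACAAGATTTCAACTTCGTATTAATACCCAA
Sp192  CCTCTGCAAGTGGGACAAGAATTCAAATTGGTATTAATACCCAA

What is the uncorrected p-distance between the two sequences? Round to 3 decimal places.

0.136

Mismatches occur at site 9 (G→A), site 10 (T→G), site 13 (A→G), site 21 (T→A), site 27 (C→A), site 30 (C→G).
There are 6 differences over 44 sites, so p = 6/44 = 0.136.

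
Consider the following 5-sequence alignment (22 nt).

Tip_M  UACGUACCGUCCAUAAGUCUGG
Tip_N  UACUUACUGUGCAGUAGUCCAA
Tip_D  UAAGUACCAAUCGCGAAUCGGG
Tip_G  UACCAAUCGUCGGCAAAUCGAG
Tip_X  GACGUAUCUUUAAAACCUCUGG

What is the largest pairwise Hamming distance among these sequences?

14

Pairwise Hamming distances:
  Tip_M vs Tip_N: 8
  Tip_M vs Tip_D: 9
  Tip_M vs Tip_G: 9
  Tip_M vs Tip_X: 8
  Tip_N vs Tip_D: 13
  Tip_N vs Tip_G: 12
  Tip_N vs Tip_X: 14
  Tip_D vs Tip_G: 10
  Tip_D vs Tip_X: 12
  Tip_G vs Tip_X: 12
The largest is 14, between Tip_N and Tip_X.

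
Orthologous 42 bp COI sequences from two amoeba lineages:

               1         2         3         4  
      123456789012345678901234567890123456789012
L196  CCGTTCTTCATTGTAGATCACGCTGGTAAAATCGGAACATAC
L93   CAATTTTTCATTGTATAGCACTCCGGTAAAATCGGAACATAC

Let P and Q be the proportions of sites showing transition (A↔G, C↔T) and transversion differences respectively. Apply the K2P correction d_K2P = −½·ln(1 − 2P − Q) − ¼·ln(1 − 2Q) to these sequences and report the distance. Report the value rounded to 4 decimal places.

The sequences differ at positions 2 (C/A, transversion), 3 (G/A, transition), 6 (C/T, transition), 16 (G/T, transversion), 18 (T/G, transversion), 22 (G/T, transversion), 24 (T/C, transition).
Of the 7 differences, 3 transitions and 4 transversions over 42 sites: P = 3/42 = 0.071429, Q = 4/42 = 0.095238.
d = −0.5·ln(0.761904) − 0.25·ln(0.809524) = −0.5·(-0.271935) − 0.25·(-0.211309) = 0.1888.

0.1888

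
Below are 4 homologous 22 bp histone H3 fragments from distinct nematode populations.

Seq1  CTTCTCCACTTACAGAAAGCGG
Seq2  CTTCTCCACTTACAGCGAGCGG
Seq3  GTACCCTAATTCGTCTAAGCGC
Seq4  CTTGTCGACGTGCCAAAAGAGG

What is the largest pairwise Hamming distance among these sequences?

14

Pairwise Hamming distances:
  Seq1 vs Seq2: 2
  Seq1 vs Seq3: 11
  Seq1 vs Seq4: 7
  Seq2 vs Seq3: 12
  Seq2 vs Seq4: 9
  Seq3 vs Seq4: 14
The largest is 14, between Seq3 and Seq4.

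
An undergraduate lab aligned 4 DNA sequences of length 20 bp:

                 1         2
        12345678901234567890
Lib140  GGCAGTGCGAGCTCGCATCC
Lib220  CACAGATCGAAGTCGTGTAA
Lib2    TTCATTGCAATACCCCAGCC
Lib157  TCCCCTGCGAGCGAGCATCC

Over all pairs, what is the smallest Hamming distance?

Pairwise Hamming distances:
  Lib140 vs Lib220: 10
  Lib140 vs Lib2: 9
  Lib140 vs Lib157: 6
  Lib220 vs Lib2: 15
  Lib220 vs Lib157: 14
  Lib2 vs Lib157: 10
The smallest is 6, between Lib140 and Lib157.

6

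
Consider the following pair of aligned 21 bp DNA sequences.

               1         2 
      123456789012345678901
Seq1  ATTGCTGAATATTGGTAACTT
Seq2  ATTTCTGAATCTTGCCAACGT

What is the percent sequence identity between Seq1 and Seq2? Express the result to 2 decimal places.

Mismatches occur at site 4 (G↔T), site 11 (A↔C), site 15 (G↔C), site 16 (T↔C), site 20 (T↔G).
16 of the 21 sites match, so the percent identity is 16/21 × 100 = 76.19%.

76.19%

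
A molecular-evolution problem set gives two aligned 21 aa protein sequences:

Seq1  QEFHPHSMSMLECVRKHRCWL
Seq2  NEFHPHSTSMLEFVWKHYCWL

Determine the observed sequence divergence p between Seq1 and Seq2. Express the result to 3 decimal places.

0.238

Differing sites — 1:Q/N; 8:M/T; 13:C/F; 15:R/W; 18:R/Y.
There are 5 differences over 21 sites, so p = 5/21 = 0.238.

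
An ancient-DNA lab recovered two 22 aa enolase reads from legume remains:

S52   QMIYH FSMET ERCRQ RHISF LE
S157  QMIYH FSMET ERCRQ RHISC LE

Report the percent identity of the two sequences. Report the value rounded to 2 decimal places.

A single mismatch occurs at site 20 (F↔C).
21 of the 22 sites match, so the percent identity is 21/22 × 100 = 95.45%.

95.45%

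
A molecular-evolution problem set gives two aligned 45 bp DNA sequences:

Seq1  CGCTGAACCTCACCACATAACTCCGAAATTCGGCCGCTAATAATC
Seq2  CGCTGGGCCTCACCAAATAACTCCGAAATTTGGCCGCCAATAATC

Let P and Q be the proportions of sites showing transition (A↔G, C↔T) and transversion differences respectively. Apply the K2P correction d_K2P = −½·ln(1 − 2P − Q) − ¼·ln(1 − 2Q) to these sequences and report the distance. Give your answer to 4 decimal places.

Differing sites — 6:A/G (Ti); 7:A/G (Ti); 16:C/A (Tv); 31:C/T (Ti); 38:T/C (Ti).
Of the 5 differences, 4 transitions and 1 transversion over 45 sites: P = 4/45 = 0.088889, Q = 1/45 = 0.022222.
d = −0.5·ln(0.800000) − 0.25·ln(0.955556) = −0.5·(-0.223144) − 0.25·(-0.045462) = 0.1229.

0.1229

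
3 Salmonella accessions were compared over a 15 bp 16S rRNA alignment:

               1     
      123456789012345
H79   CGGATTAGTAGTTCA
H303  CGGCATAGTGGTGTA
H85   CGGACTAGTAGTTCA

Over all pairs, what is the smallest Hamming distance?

1

Pairwise Hamming distances:
  H79 vs H303: 5
  H79 vs H85: 1
  H303 vs H85: 5
The smallest is 1, between H79 and H85.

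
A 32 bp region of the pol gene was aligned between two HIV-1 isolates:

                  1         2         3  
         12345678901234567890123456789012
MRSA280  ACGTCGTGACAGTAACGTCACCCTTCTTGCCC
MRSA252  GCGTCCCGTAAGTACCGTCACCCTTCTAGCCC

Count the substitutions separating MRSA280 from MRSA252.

7

Differing sites — 1:A/G; 6:G/C; 7:T/C; 9:A/T; 10:C/A; 15:A/C; 28:T/A.
That gives 7 mismatches out of 32 aligned sites, so the Hamming distance is 7.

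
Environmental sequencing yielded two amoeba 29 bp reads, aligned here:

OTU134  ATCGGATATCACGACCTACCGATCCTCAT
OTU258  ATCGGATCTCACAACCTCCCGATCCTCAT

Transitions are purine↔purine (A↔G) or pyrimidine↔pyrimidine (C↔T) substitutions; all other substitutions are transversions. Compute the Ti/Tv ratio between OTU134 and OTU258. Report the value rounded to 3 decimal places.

0.500

Mismatches occur at site 8 (A/C, transversion), site 13 (G/A, transition), site 18 (A/C, transversion).
Of the 3 differences, 1 transition and 2 transversions, so Ti/Tv = 1/2 = 0.500.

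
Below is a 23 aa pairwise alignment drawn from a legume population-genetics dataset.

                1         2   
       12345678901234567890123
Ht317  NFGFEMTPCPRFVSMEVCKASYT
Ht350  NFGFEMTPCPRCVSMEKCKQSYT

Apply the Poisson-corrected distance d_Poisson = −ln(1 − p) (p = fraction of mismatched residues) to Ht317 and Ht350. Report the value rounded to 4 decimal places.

Differing sites — 12:F/C; 17:V/K; 20:A/Q.
p = 3/23 = 0.130435.
d = −ln(1 − 0.130435) = −ln(0.869565) = 0.1398.

0.1398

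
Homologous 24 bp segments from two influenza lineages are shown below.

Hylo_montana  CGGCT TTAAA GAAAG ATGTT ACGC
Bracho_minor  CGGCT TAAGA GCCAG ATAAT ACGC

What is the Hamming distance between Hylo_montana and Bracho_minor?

Differing sites — 7:T/A; 9:A/G; 12:A/C; 13:A/C; 18:G/A; 19:T/A.
That gives 6 mismatches out of 24 aligned sites, so the Hamming distance is 6.

6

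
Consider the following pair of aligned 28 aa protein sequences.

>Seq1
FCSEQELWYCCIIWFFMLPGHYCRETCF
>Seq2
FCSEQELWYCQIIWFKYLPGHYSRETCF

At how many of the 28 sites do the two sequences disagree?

4

The sequences differ at positions 11 (C/Q), 16 (F/K), 17 (M/Y), 23 (C/S).
That gives 4 mismatches out of 28 aligned sites, so the Hamming distance is 4.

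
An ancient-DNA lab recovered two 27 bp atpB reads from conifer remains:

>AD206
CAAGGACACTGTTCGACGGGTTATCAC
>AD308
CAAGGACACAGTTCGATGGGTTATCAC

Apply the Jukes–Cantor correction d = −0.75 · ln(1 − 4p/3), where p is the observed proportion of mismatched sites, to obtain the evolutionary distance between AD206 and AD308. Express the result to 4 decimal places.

The sequences differ at positions 10 (T/A), 17 (C/T).
p = 2/27 = 0.074074.
d = −0.75 · ln(1 − (4/3)·0.074074) = −0.75 · ln(0.901235) = −0.75 · (-0.103989) = 0.0780.

0.0780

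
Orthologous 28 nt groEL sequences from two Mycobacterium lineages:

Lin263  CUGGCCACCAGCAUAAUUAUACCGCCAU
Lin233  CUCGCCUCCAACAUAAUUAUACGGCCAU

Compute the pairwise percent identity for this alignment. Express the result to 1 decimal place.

85.7%

Mismatches occur at site 3 (G→C), site 7 (A→U), site 11 (G→A), site 23 (C→G).
24 of the 28 sites match, so the percent identity is 24/28 × 100 = 85.7%.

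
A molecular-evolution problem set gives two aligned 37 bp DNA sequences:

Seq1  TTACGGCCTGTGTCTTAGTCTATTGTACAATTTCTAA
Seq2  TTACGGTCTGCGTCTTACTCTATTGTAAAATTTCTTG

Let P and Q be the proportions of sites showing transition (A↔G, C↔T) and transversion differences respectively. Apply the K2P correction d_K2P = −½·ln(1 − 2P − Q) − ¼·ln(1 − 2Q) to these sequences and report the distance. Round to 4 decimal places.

Mismatches occur at site 7 (C/T, transition), site 11 (T/C, transition), site 18 (G/C, transversion), site 28 (C/A, transversion), site 36 (A/T, transversion), site 37 (A/G, transition).
Of the 6 differences, 3 transitions and 3 transversions over 37 sites: P = 3/37 = 0.081081, Q = 3/37 = 0.081081.
d = −0.5·ln(0.756757) − 0.25·ln(0.837838) = −0.5·(-0.278713) − 0.25·(-0.176931) = 0.1836.

0.1836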